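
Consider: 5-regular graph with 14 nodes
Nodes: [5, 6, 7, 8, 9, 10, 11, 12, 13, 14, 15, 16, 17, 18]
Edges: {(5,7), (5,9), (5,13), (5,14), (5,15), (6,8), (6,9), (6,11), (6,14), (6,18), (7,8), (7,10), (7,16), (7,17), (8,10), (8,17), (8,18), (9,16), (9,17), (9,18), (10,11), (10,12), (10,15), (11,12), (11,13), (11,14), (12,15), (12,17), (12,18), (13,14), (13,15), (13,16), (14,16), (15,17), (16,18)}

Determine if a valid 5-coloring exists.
Yes, G is 5-colorable

A valid 5-coloring: color 1: [5, 6, 10, 16, 17]; color 2: [8, 9, 12, 14]; color 3: [7, 11, 15, 18]; color 4: [13].
(χ(G) = 4 ≤ 5.)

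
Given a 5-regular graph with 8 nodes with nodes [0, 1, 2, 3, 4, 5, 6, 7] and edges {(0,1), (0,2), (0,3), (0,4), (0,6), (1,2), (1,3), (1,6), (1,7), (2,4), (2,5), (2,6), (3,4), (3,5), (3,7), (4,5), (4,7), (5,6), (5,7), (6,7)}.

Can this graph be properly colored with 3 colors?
The clique on vertices [0, 1, 2, 6] has size 4 > 3, so it alone needs 4 colors.

No, G is not 3-colorable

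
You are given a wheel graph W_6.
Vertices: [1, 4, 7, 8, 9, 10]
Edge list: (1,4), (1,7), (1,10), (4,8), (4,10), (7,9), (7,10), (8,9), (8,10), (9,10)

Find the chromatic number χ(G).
Clique number ω(G) = 3 (lower bound: χ ≥ ω).
Odd cycle [8, 9, 7, 1, 4] needs 3 colors (χ ≥ 3).
Vertex 10 is adjacent to every vertex of [1, 4, 7, 8, 9], which already need 3 colors among themselves, so 10 needs a new color (χ ≥ 4).
The coloring below uses 4 colors, so χ(G) = 4.
A valid 4-coloring: color 1: [10]; color 2: [1, 8]; color 3: [4, 9]; color 4: [7].

χ(G) = 4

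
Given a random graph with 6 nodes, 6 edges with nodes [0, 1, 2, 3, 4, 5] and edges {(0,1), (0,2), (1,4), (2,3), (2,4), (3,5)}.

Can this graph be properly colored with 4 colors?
Yes, G is 4-colorable

A valid 4-coloring: color 1: [1, 2, 5]; color 2: [0, 3, 4].
(χ(G) = 2 ≤ 4.)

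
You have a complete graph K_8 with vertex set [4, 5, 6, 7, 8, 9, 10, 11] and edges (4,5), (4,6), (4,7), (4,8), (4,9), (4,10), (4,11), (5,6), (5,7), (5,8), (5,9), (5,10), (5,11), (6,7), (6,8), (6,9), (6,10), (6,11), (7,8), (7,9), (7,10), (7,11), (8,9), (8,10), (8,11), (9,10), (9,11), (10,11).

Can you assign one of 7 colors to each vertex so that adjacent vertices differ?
No, G is not 7-colorable

The clique on vertices [4, 5, 6, 7, 8, 9, 10, 11] has size 8 > 7, so it alone needs 8 colors.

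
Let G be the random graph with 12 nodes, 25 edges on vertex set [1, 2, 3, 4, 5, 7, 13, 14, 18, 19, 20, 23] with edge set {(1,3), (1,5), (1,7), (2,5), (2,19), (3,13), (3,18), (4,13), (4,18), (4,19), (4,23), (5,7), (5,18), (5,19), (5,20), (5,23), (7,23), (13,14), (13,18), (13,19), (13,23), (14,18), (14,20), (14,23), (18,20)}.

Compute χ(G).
Clique number ω(G) = 3 (lower bound: χ ≥ ω).
The clique on [3, 13, 18] has size 3, forcing χ ≥ 3, and the coloring below uses 3 colors, so χ(G) = 3.
A valid 3-coloring: color 1: [3, 4, 5, 14]; color 2: [1, 18, 19, 23]; color 3: [2, 7, 13, 20].

χ(G) = 3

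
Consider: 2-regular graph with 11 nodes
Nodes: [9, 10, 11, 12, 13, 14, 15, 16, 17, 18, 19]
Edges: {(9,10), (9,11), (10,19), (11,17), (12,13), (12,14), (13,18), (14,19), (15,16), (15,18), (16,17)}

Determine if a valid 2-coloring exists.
No, G is not 2-colorable

Odd cycle [10, 19, 14, 12, 13, 18, 15, 16, 17, 11, 9] needs 3 colors (χ ≥ 3).
Hence χ(G) ≥ 3 > 2, so no proper 2-coloring exists.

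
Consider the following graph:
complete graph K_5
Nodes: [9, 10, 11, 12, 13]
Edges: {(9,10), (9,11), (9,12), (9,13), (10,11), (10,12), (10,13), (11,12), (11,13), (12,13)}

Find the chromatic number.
χ(G) = 5

Clique number ω(G) = 5 (lower bound: χ ≥ ω).
The clique on [9, 10, 11, 12, 13] has size 5, forcing χ ≥ 5, and the coloring below uses 5 colors, so χ(G) = 5.
A valid 5-coloring: color 1: [12]; color 2: [11]; color 3: [10]; color 4: [13]; color 5: [9].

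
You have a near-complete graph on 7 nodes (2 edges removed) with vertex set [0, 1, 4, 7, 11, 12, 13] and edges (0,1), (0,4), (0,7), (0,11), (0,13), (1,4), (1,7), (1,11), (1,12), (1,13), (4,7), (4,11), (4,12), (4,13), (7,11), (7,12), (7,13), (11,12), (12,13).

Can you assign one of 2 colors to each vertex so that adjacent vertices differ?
No, G is not 2-colorable

The clique on vertices [0, 1, 4, 7, 11] has size 5 > 2, so it alone needs 5 colors.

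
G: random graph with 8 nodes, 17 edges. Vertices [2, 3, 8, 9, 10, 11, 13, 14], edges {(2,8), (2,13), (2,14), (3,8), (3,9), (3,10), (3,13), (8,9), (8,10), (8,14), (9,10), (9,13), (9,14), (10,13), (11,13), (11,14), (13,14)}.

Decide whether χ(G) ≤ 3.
No, G is not 3-colorable

The clique on vertices [3, 8, 9, 10] has size 4 > 3, so it alone needs 4 colors.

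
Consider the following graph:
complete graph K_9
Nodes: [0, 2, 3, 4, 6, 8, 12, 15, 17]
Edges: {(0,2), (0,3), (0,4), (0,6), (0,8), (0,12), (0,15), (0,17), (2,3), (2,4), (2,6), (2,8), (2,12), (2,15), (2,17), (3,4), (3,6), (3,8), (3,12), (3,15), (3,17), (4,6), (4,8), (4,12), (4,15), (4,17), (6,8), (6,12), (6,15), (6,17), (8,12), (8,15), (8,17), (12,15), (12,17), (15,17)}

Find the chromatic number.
Clique number ω(G) = 9 (lower bound: χ ≥ ω).
The clique on [0, 2, 3, 4, 6, 8, 12, 15, 17] has size 9, forcing χ ≥ 9, and the coloring below uses 9 colors, so χ(G) = 9.
A valid 9-coloring: color 1: [17]; color 2: [3]; color 3: [2]; color 4: [6]; color 5: [0]; color 6: [15]; color 7: [8]; color 8: [12]; color 9: [4].

χ(G) = 9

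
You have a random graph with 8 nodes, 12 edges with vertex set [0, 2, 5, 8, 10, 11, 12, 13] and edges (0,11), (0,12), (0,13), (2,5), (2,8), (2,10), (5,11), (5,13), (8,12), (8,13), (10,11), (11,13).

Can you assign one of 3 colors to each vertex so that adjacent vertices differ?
Yes, G is 3-colorable

A valid 3-coloring: color 1: [2, 12, 13]; color 2: [8, 11]; color 3: [0, 5, 10].
(χ(G) = 3 ≤ 3.)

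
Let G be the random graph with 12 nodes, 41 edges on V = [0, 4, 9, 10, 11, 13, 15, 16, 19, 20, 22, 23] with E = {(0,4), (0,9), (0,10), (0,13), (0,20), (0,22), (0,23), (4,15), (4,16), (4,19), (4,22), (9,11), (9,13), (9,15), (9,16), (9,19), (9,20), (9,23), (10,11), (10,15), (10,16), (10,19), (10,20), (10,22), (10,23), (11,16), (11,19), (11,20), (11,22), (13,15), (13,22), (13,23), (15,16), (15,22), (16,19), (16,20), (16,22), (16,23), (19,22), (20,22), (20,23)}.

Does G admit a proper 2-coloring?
No, G is not 2-colorable

The clique on vertices [10, 11, 16, 19, 22] has size 5 > 2, so it alone needs 5 colors.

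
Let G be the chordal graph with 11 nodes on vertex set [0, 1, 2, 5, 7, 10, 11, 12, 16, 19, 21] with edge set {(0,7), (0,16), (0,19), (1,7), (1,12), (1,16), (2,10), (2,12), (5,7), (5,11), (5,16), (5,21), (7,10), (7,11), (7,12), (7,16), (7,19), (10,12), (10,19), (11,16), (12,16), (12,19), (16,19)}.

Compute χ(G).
χ(G) = 4

Clique number ω(G) = 4 (lower bound: χ ≥ ω).
The clique on [0, 7, 16, 19] has size 4, forcing χ ≥ 4, and the coloring below uses 4 colors, so χ(G) = 4.
A valid 4-coloring: color 1: [2, 7, 21]; color 2: [10, 16]; color 3: [0, 5, 12]; color 4: [1, 11, 19].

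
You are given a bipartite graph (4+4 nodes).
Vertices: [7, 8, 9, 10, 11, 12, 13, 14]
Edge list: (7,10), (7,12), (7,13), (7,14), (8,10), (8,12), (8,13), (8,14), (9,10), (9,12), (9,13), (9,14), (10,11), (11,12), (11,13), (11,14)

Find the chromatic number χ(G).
Clique number ω(G) = 2 (lower bound: χ ≥ ω).
The graph is bipartite (no odd cycle), so 2 colors suffice: χ(G) = 2.
A valid 2-coloring: color 1: [10, 12, 13, 14]; color 2: [7, 8, 9, 11].

χ(G) = 2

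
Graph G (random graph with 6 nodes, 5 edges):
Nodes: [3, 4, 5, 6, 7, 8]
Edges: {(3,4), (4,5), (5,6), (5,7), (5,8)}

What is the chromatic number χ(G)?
χ(G) = 2

Clique number ω(G) = 2 (lower bound: χ ≥ ω).
The graph is bipartite (no odd cycle), so 2 colors suffice: χ(G) = 2.
A valid 2-coloring: color 1: [3, 5]; color 2: [4, 6, 7, 8].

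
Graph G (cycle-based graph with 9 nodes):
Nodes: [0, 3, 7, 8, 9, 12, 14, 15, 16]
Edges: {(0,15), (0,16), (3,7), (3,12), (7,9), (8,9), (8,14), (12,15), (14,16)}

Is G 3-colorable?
Yes, G is 3-colorable

A valid 3-coloring: color 1: [3, 9, 14, 15]; color 2: [7, 8, 12, 16]; color 3: [0].
(χ(G) = 3 ≤ 3.)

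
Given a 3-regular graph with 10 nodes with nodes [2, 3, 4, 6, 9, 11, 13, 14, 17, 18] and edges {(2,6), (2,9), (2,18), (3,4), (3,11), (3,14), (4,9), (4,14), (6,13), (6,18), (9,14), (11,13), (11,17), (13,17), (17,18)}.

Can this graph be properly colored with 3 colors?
A valid 3-coloring: color 1: [3, 9, 13, 18]; color 2: [4, 6, 11]; color 3: [2, 14, 17].
(χ(G) = 3 ≤ 3.)

Yes, G is 3-colorable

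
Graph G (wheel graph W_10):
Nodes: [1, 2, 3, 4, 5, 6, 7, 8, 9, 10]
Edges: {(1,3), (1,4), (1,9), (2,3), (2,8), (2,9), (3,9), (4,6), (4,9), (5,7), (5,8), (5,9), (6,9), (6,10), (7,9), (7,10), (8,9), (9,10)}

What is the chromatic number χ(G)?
χ(G) = 4

Clique number ω(G) = 3 (lower bound: χ ≥ ω).
Odd cycle [2, 8, 5, 7, 10, 6, 4, 1, 3] needs 3 colors (χ ≥ 3).
Vertex 9 is adjacent to every vertex of [1, 2, 3, 4, 5, 6, 7, 8, 10], which already need 3 colors among themselves, so 9 needs a new color (χ ≥ 4).
The coloring below uses 4 colors, so χ(G) = 4.
A valid 4-coloring: color 1: [9]; color 2: [1, 2, 5, 10]; color 3: [3, 6, 7, 8]; color 4: [4].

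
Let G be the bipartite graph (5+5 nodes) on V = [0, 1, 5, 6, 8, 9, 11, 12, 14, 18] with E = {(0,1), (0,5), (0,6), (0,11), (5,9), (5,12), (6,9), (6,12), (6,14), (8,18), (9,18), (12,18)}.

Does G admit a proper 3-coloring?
A valid 3-coloring: color 1: [0, 8, 9, 12, 14]; color 2: [1, 5, 6, 11, 18].
(χ(G) = 2 ≤ 3.)

Yes, G is 3-colorable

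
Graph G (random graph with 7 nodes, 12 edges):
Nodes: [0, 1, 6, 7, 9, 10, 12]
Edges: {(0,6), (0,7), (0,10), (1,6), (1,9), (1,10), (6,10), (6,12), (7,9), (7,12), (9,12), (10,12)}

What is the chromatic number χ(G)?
Clique number ω(G) = 3 (lower bound: χ ≥ ω).
The clique on [7, 9, 12] has size 3, forcing χ ≥ 3, and the coloring below uses 3 colors, so χ(G) = 3.
A valid 3-coloring: color 1: [9, 10]; color 2: [0, 1, 12]; color 3: [6, 7].

χ(G) = 3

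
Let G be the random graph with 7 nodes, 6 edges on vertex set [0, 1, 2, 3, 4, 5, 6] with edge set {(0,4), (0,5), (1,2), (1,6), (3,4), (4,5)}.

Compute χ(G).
Clique number ω(G) = 3 (lower bound: χ ≥ ω).
The clique on [0, 4, 5] has size 3, forcing χ ≥ 3, and the coloring below uses 3 colors, so χ(G) = 3.
A valid 3-coloring: color 1: [1, 4]; color 2: [2, 3, 5, 6]; color 3: [0].

χ(G) = 3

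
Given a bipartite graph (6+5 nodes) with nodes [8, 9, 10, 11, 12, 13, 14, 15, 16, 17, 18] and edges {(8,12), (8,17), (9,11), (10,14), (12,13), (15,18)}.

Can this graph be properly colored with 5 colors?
A valid 5-coloring: color 1: [9, 12, 14, 15, 16, 17]; color 2: [8, 10, 11, 13, 18].
(χ(G) = 2 ≤ 5.)

Yes, G is 5-colorable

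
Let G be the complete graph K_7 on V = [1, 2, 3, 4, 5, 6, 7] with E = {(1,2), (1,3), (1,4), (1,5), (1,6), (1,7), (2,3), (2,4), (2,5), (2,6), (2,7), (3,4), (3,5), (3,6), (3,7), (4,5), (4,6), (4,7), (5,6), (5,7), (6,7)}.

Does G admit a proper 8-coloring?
Yes, G is 8-colorable

A valid 8-coloring: color 1: [6]; color 2: [3]; color 3: [4]; color 4: [1]; color 5: [5]; color 6: [2]; color 7: [7].
(χ(G) = 7 ≤ 8.)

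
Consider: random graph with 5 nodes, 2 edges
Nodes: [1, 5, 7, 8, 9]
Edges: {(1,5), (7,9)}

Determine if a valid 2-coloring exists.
Yes, G is 2-colorable

A valid 2-coloring: color 1: [1, 8, 9]; color 2: [5, 7].
(χ(G) = 2 ≤ 2.)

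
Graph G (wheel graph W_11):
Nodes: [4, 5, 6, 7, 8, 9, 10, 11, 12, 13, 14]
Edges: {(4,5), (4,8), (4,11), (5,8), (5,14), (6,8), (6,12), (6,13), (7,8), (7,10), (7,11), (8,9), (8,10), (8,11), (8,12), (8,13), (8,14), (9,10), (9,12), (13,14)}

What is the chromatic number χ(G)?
χ(G) = 3

Clique number ω(G) = 3 (lower bound: χ ≥ ω).
The clique on [4, 8, 11] has size 3, forcing χ ≥ 3, and the coloring below uses 3 colors, so χ(G) = 3.
A valid 3-coloring: color 1: [8]; color 2: [5, 10, 11, 12, 13]; color 3: [4, 6, 7, 9, 14].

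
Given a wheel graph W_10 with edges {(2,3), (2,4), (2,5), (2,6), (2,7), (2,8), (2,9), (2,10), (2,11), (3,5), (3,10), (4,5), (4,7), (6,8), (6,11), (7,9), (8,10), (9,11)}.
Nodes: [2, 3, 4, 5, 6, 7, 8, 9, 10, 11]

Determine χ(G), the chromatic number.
Clique number ω(G) = 3 (lower bound: χ ≥ ω).
Odd cycle [9, 7, 4, 5, 3, 10, 8, 6, 11] needs 3 colors (χ ≥ 3).
Vertex 2 is adjacent to every vertex of [3, 4, 5, 6, 7, 8, 9, 10, 11], which already need 3 colors among themselves, so 2 needs a new color (χ ≥ 4).
The coloring below uses 4 colors, so χ(G) = 4.
A valid 4-coloring: color 1: [2]; color 2: [3, 4, 6, 9]; color 3: [5, 7, 10, 11]; color 4: [8].

χ(G) = 4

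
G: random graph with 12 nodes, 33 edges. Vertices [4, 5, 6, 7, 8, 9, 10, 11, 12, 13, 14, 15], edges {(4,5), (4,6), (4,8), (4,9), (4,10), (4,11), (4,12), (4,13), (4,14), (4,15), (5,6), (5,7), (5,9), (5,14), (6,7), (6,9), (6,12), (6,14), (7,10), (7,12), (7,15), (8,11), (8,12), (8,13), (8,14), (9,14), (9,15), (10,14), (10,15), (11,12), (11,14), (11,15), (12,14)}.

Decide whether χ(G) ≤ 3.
The clique on vertices [4, 8, 11, 12, 14] has size 5 > 3, so it alone needs 5 colors.

No, G is not 3-colorable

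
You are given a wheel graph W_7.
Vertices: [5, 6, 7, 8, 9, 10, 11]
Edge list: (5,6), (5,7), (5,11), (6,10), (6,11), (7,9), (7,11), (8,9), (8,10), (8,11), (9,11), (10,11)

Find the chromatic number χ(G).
Clique number ω(G) = 3 (lower bound: χ ≥ ω).
The clique on [8, 9, 11] has size 3, forcing χ ≥ 3, and the coloring below uses 3 colors, so χ(G) = 3.
A valid 3-coloring: color 1: [11]; color 2: [5, 9, 10]; color 3: [6, 7, 8].

χ(G) = 3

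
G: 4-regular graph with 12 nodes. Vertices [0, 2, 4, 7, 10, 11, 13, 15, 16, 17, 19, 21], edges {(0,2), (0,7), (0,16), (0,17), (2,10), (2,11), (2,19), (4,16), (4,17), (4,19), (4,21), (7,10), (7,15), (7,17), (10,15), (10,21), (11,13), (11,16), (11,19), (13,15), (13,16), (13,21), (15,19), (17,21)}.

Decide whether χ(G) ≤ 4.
Yes, G is 4-colorable

A valid 4-coloring: color 1: [10, 13, 17, 19]; color 2: [0, 4, 11, 15]; color 3: [2, 7, 16, 21].
(χ(G) = 3 ≤ 4.)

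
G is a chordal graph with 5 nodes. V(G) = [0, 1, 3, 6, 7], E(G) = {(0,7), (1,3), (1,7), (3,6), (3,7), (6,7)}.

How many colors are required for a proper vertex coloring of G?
Clique number ω(G) = 3 (lower bound: χ ≥ ω).
The clique on [1, 3, 7] has size 3, forcing χ ≥ 3, and the coloring below uses 3 colors, so χ(G) = 3.
A valid 3-coloring: color 1: [7]; color 2: [0, 3]; color 3: [1, 6].

χ(G) = 3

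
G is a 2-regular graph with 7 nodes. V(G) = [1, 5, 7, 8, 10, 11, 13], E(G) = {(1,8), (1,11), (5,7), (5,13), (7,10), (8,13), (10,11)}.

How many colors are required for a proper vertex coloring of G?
Clique number ω(G) = 2 (lower bound: χ ≥ ω).
Odd cycle [5, 7, 10, 11, 1, 8, 13] needs 3 colors (χ ≥ 3).
The coloring below uses 3 colors, so χ(G) = 3.
A valid 3-coloring: color 1: [5, 8, 10]; color 2: [1, 7, 13]; color 3: [11].

χ(G) = 3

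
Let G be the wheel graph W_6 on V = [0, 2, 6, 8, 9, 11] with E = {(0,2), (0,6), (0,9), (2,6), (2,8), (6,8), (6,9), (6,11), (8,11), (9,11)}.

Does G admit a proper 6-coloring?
A valid 6-coloring: color 1: [6]; color 2: [0, 8]; color 3: [2, 11]; color 4: [9].
(χ(G) = 4 ≤ 6.)

Yes, G is 6-colorable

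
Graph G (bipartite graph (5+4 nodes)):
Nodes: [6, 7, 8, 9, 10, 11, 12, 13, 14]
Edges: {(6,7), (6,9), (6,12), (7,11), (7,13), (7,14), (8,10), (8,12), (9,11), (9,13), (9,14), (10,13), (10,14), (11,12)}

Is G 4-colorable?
Yes, G is 4-colorable

A valid 4-coloring: color 1: [7, 9, 10, 12]; color 2: [6, 8, 11, 13, 14].
(χ(G) = 2 ≤ 4.)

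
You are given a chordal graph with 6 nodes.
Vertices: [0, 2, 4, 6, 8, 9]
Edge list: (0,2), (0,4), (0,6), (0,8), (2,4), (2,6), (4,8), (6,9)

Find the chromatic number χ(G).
Clique number ω(G) = 3 (lower bound: χ ≥ ω).
The clique on [0, 4, 8] has size 3, forcing χ ≥ 3, and the coloring below uses 3 colors, so χ(G) = 3.
A valid 3-coloring: color 1: [0, 9]; color 2: [4, 6]; color 3: [2, 8].

χ(G) = 3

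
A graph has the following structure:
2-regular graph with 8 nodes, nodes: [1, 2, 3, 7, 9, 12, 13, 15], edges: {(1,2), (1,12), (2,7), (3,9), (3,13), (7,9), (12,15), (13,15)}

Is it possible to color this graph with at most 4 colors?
Yes, G is 4-colorable

A valid 4-coloring: color 1: [1, 3, 7, 15]; color 2: [2, 9, 12, 13].
(χ(G) = 2 ≤ 4.)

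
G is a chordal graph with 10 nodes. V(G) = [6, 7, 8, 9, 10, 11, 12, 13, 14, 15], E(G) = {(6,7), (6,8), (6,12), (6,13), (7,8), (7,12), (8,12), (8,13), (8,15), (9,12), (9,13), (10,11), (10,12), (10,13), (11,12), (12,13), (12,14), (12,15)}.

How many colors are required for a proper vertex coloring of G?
χ(G) = 4

Clique number ω(G) = 4 (lower bound: χ ≥ ω).
The clique on [6, 8, 12, 13] has size 4, forcing χ ≥ 4, and the coloring below uses 4 colors, so χ(G) = 4.
A valid 4-coloring: color 1: [12]; color 2: [7, 11, 13, 14, 15]; color 3: [8, 9, 10]; color 4: [6].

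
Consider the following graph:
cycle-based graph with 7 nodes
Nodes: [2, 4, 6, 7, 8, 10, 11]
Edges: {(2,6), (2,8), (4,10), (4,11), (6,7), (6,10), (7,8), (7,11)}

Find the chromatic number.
χ(G) = 3

Clique number ω(G) = 2 (lower bound: χ ≥ ω).
Odd cycle [11, 4, 10, 6, 7] needs 3 colors (χ ≥ 3).
The coloring below uses 3 colors, so χ(G) = 3.
A valid 3-coloring: color 1: [2, 4, 7]; color 2: [6, 8, 11]; color 3: [10].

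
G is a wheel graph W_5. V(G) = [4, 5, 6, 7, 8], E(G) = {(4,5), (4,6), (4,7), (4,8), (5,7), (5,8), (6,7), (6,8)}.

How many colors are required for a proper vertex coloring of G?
χ(G) = 3

Clique number ω(G) = 3 (lower bound: χ ≥ ω).
The clique on [4, 5, 8] has size 3, forcing χ ≥ 3, and the coloring below uses 3 colors, so χ(G) = 3.
A valid 3-coloring: color 1: [4]; color 2: [5, 6]; color 3: [7, 8].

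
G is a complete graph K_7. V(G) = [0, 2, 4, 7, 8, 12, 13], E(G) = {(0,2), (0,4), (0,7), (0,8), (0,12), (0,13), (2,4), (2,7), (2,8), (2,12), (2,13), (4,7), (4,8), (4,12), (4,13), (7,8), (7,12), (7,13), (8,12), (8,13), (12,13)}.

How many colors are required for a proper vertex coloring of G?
Clique number ω(G) = 7 (lower bound: χ ≥ ω).
The clique on [0, 2, 4, 7, 8, 12, 13] has size 7, forcing χ ≥ 7, and the coloring below uses 7 colors, so χ(G) = 7.
A valid 7-coloring: color 1: [12]; color 2: [4]; color 3: [0]; color 4: [13]; color 5: [8]; color 6: [2]; color 7: [7].

χ(G) = 7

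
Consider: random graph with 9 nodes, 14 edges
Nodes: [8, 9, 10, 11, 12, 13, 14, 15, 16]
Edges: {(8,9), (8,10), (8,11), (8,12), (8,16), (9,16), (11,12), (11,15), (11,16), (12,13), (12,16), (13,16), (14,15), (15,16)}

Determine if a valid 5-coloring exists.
Yes, G is 5-colorable

A valid 5-coloring: color 1: [10, 14, 16]; color 2: [8, 13, 15]; color 3: [9, 12]; color 4: [11].
(χ(G) = 4 ≤ 5.)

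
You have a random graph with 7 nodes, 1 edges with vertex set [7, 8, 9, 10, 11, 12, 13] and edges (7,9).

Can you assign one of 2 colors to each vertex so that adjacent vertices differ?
Yes, G is 2-colorable

A valid 2-coloring: color 1: [7, 8, 10, 11, 12, 13]; color 2: [9].
(χ(G) = 2 ≤ 2.)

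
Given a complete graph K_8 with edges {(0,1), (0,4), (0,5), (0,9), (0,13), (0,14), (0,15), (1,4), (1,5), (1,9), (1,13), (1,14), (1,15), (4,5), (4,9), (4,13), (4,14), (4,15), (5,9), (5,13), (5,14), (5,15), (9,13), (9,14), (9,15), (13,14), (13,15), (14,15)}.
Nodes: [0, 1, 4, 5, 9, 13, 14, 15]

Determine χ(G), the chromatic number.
χ(G) = 8

Clique number ω(G) = 8 (lower bound: χ ≥ ω).
The clique on [0, 1, 4, 5, 9, 13, 14, 15] has size 8, forcing χ ≥ 8, and the coloring below uses 8 colors, so χ(G) = 8.
A valid 8-coloring: color 1: [5]; color 2: [0]; color 3: [14]; color 4: [1]; color 5: [15]; color 6: [13]; color 7: [4]; color 8: [9].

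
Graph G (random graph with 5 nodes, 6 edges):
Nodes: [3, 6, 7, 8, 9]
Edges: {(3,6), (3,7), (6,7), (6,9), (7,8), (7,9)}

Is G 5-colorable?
A valid 5-coloring: color 1: [7]; color 2: [6, 8]; color 3: [3, 9].
(χ(G) = 3 ≤ 5.)

Yes, G is 5-colorable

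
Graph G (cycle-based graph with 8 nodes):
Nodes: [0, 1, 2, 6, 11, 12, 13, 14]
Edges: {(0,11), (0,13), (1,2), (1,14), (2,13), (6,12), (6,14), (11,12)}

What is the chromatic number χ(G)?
χ(G) = 2

Clique number ω(G) = 2 (lower bound: χ ≥ ω).
The graph is bipartite (no odd cycle), so 2 colors suffice: χ(G) = 2.
A valid 2-coloring: color 1: [1, 6, 11, 13]; color 2: [0, 2, 12, 14].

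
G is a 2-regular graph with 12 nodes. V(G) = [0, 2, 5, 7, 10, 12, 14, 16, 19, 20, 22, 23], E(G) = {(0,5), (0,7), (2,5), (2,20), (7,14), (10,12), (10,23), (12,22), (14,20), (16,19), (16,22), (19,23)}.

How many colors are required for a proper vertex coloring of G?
χ(G) = 2

Clique number ω(G) = 2 (lower bound: χ ≥ ω).
The graph is bipartite (no odd cycle), so 2 colors suffice: χ(G) = 2.
A valid 2-coloring: color 1: [0, 2, 12, 14, 16, 23]; color 2: [5, 7, 10, 19, 20, 22].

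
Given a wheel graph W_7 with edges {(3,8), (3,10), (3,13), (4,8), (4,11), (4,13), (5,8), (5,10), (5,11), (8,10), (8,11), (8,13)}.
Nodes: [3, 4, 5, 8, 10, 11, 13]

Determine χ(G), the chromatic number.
χ(G) = 3

Clique number ω(G) = 3 (lower bound: χ ≥ ω).
The clique on [4, 8, 11] has size 3, forcing χ ≥ 3, and the coloring below uses 3 colors, so χ(G) = 3.
A valid 3-coloring: color 1: [8]; color 2: [3, 4, 5]; color 3: [10, 11, 13].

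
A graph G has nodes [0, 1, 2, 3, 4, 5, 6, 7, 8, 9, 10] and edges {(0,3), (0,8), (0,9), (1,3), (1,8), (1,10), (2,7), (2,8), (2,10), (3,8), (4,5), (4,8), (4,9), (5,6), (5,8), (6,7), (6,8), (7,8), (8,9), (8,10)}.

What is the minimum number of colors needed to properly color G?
χ(G) = 3

Clique number ω(G) = 3 (lower bound: χ ≥ ω).
The clique on [0, 8, 9] has size 3, forcing χ ≥ 3, and the coloring below uses 3 colors, so χ(G) = 3.
A valid 3-coloring: color 1: [8]; color 2: [0, 1, 2, 4, 6]; color 3: [3, 5, 7, 9, 10].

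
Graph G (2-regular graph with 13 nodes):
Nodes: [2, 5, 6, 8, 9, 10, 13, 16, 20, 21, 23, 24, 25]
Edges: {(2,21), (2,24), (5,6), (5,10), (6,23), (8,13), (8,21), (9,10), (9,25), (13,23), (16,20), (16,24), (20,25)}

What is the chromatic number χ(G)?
χ(G) = 3

Clique number ω(G) = 2 (lower bound: χ ≥ ω).
Odd cycle [8, 13, 23, 6, 5, 10, 9, 25, 20, 16, 24, 2, 21] needs 3 colors (χ ≥ 3).
The coloring below uses 3 colors, so χ(G) = 3.
A valid 3-coloring: color 1: [2, 5, 8, 9, 16, 23]; color 2: [6, 10, 13, 20, 21, 24]; color 3: [25].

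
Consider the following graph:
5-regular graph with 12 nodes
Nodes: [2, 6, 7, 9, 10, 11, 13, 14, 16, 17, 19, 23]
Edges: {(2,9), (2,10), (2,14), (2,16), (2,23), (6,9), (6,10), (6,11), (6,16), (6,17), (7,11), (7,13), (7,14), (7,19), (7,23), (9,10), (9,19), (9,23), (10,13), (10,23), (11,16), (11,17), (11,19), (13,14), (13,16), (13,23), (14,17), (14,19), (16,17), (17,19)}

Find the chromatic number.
Clique number ω(G) = 4 (lower bound: χ ≥ ω).
The clique on [2, 9, 10, 23] has size 4, forcing χ ≥ 4, and the coloring below uses 4 colors, so χ(G) = 4.
A valid 4-coloring: color 1: [2, 6, 13, 19]; color 2: [7, 10, 16]; color 3: [17, 23]; color 4: [9, 11, 14].

χ(G) = 4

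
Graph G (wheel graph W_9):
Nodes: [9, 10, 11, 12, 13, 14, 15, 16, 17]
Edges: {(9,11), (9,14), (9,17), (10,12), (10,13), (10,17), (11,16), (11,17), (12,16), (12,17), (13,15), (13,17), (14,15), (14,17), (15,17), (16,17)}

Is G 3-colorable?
A valid 3-coloring: color 1: [17]; color 2: [11, 12, 13, 14]; color 3: [9, 10, 15, 16].
(χ(G) = 3 ≤ 3.)

Yes, G is 3-colorable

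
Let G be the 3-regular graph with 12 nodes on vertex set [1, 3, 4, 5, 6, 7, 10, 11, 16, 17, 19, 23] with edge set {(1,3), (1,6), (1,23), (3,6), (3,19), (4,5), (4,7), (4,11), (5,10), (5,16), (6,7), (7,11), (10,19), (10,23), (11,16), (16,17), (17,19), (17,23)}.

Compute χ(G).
Clique number ω(G) = 3 (lower bound: χ ≥ ω).
The clique on [1, 3, 6] has size 3, forcing χ ≥ 3, and the coloring below uses 3 colors, so χ(G) = 3.
A valid 3-coloring: color 1: [5, 6, 11, 19, 23]; color 2: [1, 4, 10, 16]; color 3: [3, 7, 17].

χ(G) = 3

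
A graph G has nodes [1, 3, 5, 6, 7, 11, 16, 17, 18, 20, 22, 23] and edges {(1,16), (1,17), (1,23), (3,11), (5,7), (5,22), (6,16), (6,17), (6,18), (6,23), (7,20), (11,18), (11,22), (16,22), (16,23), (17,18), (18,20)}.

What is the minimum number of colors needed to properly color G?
χ(G) = 3

Clique number ω(G) = 3 (lower bound: χ ≥ ω).
The clique on [1, 16, 23] has size 3, forcing χ ≥ 3, and the coloring below uses 3 colors, so χ(G) = 3.
A valid 3-coloring: color 1: [3, 7, 16, 18]; color 2: [1, 5, 6, 11, 20]; color 3: [17, 22, 23].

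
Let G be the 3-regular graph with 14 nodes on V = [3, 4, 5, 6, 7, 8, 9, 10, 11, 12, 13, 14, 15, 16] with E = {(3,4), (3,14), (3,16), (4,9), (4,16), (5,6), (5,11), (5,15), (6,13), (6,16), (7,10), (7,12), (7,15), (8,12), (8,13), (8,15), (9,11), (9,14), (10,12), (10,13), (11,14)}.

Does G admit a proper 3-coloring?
Yes, G is 3-colorable

A valid 3-coloring: color 1: [4, 6, 7, 8, 11]; color 2: [3, 5, 9, 10]; color 3: [12, 13, 14, 15, 16].
(χ(G) = 3 ≤ 3.)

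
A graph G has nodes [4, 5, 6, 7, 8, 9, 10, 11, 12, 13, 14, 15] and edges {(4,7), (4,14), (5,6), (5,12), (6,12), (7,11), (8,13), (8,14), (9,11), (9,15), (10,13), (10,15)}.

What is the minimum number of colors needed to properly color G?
χ(G) = 3

Clique number ω(G) = 3 (lower bound: χ ≥ ω).
The clique on [5, 6, 12] has size 3, forcing χ ≥ 3, and the coloring below uses 3 colors, so χ(G) = 3.
A valid 3-coloring: color 1: [6, 7, 9, 10, 14]; color 2: [4, 11, 12, 13, 15]; color 3: [5, 8].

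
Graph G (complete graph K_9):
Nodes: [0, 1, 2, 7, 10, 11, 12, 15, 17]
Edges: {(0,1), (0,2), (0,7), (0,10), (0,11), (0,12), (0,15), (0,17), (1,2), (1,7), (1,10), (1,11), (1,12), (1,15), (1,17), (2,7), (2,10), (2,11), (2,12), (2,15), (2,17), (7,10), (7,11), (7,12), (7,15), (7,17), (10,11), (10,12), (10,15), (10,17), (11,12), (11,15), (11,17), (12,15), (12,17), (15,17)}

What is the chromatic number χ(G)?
χ(G) = 9

Clique number ω(G) = 9 (lower bound: χ ≥ ω).
The clique on [0, 1, 2, 7, 10, 11, 12, 15, 17] has size 9, forcing χ ≥ 9, and the coloring below uses 9 colors, so χ(G) = 9.
A valid 9-coloring: color 1: [1]; color 2: [11]; color 3: [17]; color 4: [10]; color 5: [12]; color 6: [0]; color 7: [2]; color 8: [7]; color 9: [15].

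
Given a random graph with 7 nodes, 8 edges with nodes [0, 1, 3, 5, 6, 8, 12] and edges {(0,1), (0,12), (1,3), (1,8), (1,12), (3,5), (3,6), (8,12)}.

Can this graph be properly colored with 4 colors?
A valid 4-coloring: color 1: [1, 5, 6]; color 2: [3, 12]; color 3: [0, 8].
(χ(G) = 3 ≤ 4.)

Yes, G is 4-colorable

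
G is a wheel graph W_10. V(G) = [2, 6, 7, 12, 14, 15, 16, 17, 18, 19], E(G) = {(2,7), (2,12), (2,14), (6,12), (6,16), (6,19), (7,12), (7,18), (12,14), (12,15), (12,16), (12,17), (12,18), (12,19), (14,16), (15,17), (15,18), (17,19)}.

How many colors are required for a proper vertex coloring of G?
Clique number ω(G) = 3 (lower bound: χ ≥ ω).
Odd cycle [16, 14, 2, 7, 18, 15, 17, 19, 6] needs 3 colors (χ ≥ 3).
Vertex 12 is adjacent to every vertex of [2, 6, 7, 14, 15, 16, 17, 18, 19], which already need 3 colors among themselves, so 12 needs a new color (χ ≥ 4).
The coloring below uses 4 colors, so χ(G) = 4.
A valid 4-coloring: color 1: [12]; color 2: [2, 16, 18, 19]; color 3: [6, 7, 14, 15]; color 4: [17].

χ(G) = 4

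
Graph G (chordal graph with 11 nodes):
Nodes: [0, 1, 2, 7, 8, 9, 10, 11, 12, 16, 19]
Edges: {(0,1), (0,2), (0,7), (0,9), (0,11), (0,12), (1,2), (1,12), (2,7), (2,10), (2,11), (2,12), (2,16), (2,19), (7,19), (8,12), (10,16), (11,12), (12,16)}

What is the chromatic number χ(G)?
χ(G) = 4

Clique number ω(G) = 4 (lower bound: χ ≥ ω).
The clique on [0, 1, 2, 12] has size 4, forcing χ ≥ 4, and the coloring below uses 4 colors, so χ(G) = 4.
A valid 4-coloring: color 1: [2, 8, 9]; color 2: [7, 10, 12]; color 3: [0, 16, 19]; color 4: [1, 11].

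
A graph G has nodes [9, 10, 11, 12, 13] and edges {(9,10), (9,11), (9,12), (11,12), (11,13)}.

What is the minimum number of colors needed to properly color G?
Clique number ω(G) = 3 (lower bound: χ ≥ ω).
The clique on [9, 11, 12] has size 3, forcing χ ≥ 3, and the coloring below uses 3 colors, so χ(G) = 3.
A valid 3-coloring: color 1: [10, 11]; color 2: [9, 13]; color 3: [12].

χ(G) = 3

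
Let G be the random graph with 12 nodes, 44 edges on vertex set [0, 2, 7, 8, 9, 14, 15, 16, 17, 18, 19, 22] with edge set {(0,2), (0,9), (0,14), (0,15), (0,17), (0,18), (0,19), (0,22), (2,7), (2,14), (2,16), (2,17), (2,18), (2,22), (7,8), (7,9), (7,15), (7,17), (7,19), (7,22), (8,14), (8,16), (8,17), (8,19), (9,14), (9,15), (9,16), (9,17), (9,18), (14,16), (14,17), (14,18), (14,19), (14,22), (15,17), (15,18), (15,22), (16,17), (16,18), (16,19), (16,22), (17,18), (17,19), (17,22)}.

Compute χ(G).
Clique number ω(G) = 5 (lower bound: χ ≥ ω).
The clique on [0, 9, 15, 17, 18] has size 5, forcing χ ≥ 5, and the coloring below uses 5 colors, so χ(G) = 5.
A valid 5-coloring: color 1: [17]; color 2: [14, 15]; color 3: [0, 7, 16]; color 4: [18, 19, 22]; color 5: [2, 8, 9].

χ(G) = 5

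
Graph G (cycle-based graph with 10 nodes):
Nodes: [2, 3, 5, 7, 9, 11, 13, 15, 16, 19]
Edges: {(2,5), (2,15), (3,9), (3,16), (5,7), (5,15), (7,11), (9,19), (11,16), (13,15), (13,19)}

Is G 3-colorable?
A valid 3-coloring: color 1: [5, 9, 13, 16]; color 2: [3, 11, 15, 19]; color 3: [2, 7].
(χ(G) = 3 ≤ 3.)

Yes, G is 3-colorable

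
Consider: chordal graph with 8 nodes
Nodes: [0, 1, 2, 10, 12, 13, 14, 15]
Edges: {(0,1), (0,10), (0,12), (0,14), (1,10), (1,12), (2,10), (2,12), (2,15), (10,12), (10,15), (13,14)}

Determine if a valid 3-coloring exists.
The clique on vertices [0, 1, 10, 12] has size 4 > 3, so it alone needs 4 colors.

No, G is not 3-colorable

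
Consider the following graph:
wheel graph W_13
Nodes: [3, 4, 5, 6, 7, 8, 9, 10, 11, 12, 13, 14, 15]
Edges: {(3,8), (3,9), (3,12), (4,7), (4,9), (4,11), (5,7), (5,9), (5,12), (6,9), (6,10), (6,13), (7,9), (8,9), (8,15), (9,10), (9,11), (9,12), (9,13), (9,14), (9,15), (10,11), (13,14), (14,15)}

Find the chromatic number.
Clique number ω(G) = 3 (lower bound: χ ≥ ω).
The clique on [3, 8, 9] has size 3, forcing χ ≥ 3, and the coloring below uses 3 colors, so χ(G) = 3.
A valid 3-coloring: color 1: [9]; color 2: [3, 4, 5, 10, 13, 15]; color 3: [6, 7, 8, 11, 12, 14].

χ(G) = 3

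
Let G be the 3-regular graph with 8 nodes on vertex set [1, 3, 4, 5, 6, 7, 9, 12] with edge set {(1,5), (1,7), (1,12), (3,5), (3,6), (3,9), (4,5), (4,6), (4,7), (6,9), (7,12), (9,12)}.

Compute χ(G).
χ(G) = 3

Clique number ω(G) = 3 (lower bound: χ ≥ ω).
The clique on [1, 7, 12] has size 3, forcing χ ≥ 3, and the coloring below uses 3 colors, so χ(G) = 3.
A valid 3-coloring: color 1: [3, 4, 12]; color 2: [5, 6, 7]; color 3: [1, 9].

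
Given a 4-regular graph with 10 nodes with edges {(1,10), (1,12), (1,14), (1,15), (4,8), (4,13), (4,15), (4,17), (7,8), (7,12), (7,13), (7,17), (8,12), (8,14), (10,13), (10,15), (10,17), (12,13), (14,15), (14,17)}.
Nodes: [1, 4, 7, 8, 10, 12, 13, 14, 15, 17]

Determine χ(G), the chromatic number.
Clique number ω(G) = 3 (lower bound: χ ≥ ω).
The clique on [1, 10, 15] has size 3, forcing χ ≥ 3, and the coloring below uses 3 colors, so χ(G) = 3.
A valid 3-coloring: color 1: [1, 8, 13, 17]; color 2: [7, 15]; color 3: [4, 10, 12, 14].

χ(G) = 3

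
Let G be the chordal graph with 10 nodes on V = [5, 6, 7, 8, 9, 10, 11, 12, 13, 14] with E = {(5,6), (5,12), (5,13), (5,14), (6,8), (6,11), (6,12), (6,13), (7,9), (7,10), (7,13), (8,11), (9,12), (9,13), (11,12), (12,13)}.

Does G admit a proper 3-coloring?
The clique on vertices [5, 6, 12, 13] has size 4 > 3, so it alone needs 4 colors.

No, G is not 3-colorable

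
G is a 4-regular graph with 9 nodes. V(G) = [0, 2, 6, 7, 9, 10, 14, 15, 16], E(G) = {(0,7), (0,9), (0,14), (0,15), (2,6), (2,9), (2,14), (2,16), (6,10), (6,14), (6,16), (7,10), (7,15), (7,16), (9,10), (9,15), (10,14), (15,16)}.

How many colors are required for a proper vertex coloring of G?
Clique number ω(G) = 3 (lower bound: χ ≥ ω).
Suppose a proper 3-coloring c exists. The clique [0, 7, 15] takes 3 distinct colors; by symmetry let c(0) = 1, c(7) = 2, c(15) = 3.
- Vertex 9: neighbors [0, 15] already have colors [1, 3] ⇒ c(9) = 2.
- Vertex 16: neighbors [7, 15] already have colors [2, 3] ⇒ c(16) = 1.
- Vertex 2: neighbors [16, 9] already have colors [1, 2] ⇒ c(2) = 3.
- Vertex 6: neighbors [16, 2] already have colors [1, 3] ⇒ c(6) = 2.
- Vertex 14: neighbors [0, 6, 2] already have colors [1, 2, 3] — all 3 colors blocked. Contradiction.
The forced assignments end in a contradiction, so G has no proper 3-coloring (χ ≥ 4).
The coloring below uses 4 colors, so χ(G) = 4.
A valid 4-coloring: color 1: [9, 14, 16]; color 2: [0, 2, 10]; color 3: [6, 15]; color 4: [7].

χ(G) = 4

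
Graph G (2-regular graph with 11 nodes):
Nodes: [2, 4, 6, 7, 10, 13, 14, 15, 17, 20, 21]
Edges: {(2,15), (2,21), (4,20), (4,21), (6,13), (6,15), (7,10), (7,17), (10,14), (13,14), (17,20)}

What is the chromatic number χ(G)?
χ(G) = 3

Clique number ω(G) = 2 (lower bound: χ ≥ ω).
Odd cycle [21, 4, 20, 17, 7, 10, 14, 13, 6, 15, 2] needs 3 colors (χ ≥ 3).
The coloring below uses 3 colors, so χ(G) = 3.
A valid 3-coloring: color 1: [4, 10, 13, 15, 17]; color 2: [2, 6, 7, 14, 20]; color 3: [21].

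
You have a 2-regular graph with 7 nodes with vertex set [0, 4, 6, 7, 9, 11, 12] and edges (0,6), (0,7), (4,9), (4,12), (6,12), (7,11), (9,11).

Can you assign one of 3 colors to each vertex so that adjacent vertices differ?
Yes, G is 3-colorable

A valid 3-coloring: color 1: [0, 11, 12]; color 2: [6, 7, 9]; color 3: [4].
(χ(G) = 3 ≤ 3.)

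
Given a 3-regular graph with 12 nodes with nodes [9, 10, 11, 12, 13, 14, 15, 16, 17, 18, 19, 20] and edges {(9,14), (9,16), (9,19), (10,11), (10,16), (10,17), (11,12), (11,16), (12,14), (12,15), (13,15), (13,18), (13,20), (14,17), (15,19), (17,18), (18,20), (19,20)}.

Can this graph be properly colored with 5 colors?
Yes, G is 5-colorable

A valid 5-coloring: color 1: [13, 14, 16, 19]; color 2: [9, 10, 12, 18]; color 3: [11, 15, 17, 20].
(χ(G) = 3 ≤ 5.)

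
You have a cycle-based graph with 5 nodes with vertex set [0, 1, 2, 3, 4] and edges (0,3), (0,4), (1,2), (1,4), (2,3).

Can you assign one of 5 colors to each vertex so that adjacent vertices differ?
Yes, G is 5-colorable

A valid 5-coloring: color 1: [1, 3]; color 2: [2, 4]; color 3: [0].
(χ(G) = 3 ≤ 5.)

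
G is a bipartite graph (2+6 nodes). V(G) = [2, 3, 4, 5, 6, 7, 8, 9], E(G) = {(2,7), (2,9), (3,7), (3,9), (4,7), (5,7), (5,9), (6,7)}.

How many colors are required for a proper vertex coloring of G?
Clique number ω(G) = 2 (lower bound: χ ≥ ω).
The graph is bipartite (no odd cycle), so 2 colors suffice: χ(G) = 2.
A valid 2-coloring: color 1: [7, 8, 9]; color 2: [2, 3, 4, 5, 6].

χ(G) = 2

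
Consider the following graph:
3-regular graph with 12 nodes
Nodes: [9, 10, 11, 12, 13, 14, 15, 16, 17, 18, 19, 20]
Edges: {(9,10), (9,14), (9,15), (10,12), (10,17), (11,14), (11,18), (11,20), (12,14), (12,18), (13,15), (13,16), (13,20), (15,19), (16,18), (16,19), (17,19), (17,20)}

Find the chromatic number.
χ(G) = 3

Clique number ω(G) = 2 (lower bound: χ ≥ ω).
Odd cycle [15, 13, 16, 18, 12, 10, 9] needs 3 colors (χ ≥ 3).
The coloring below uses 3 colors, so χ(G) = 3.
A valid 3-coloring: color 1: [10, 14, 18, 19, 20]; color 2: [9, 11, 12, 13, 17]; color 3: [15, 16].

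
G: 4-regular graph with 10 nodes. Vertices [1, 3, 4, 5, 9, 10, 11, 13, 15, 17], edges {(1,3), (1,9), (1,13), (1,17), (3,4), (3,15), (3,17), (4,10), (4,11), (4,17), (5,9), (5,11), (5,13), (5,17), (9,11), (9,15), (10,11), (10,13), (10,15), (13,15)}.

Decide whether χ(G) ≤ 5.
Yes, G is 5-colorable

A valid 5-coloring: color 1: [1, 4, 5, 15]; color 2: [11, 13, 17]; color 3: [3, 9, 10].
(χ(G) = 3 ≤ 5.)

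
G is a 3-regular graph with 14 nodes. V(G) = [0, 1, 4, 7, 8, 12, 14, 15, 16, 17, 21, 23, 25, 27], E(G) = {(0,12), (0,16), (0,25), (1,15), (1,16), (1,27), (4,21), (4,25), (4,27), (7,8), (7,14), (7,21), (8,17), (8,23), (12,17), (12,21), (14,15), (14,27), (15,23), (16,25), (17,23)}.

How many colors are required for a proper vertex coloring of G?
χ(G) = 3

Clique number ω(G) = 3 (lower bound: χ ≥ ω).
The clique on [0, 16, 25] has size 3, forcing χ ≥ 3, and the coloring below uses 3 colors, so χ(G) = 3.
A valid 3-coloring: color 1: [8, 15, 21, 25, 27]; color 2: [4, 12, 14, 16, 23]; color 3: [0, 1, 7, 17].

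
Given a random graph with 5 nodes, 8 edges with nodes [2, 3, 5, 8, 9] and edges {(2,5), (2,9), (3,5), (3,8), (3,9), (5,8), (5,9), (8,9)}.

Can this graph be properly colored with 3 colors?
No, G is not 3-colorable

The clique on vertices [3, 5, 8, 9] has size 4 > 3, so it alone needs 4 colors.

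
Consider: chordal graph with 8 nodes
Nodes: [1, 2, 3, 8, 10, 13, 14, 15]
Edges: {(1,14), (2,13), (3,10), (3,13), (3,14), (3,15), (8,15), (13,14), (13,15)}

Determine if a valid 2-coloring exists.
The clique on vertices [3, 13, 14] has size 3 > 2, so it alone needs 3 colors.

No, G is not 2-colorable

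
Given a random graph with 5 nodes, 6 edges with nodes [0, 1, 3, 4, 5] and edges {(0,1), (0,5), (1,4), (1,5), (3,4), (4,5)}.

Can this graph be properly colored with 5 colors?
A valid 5-coloring: color 1: [3, 5]; color 2: [0, 4]; color 3: [1].
(χ(G) = 3 ≤ 5.)

Yes, G is 5-colorable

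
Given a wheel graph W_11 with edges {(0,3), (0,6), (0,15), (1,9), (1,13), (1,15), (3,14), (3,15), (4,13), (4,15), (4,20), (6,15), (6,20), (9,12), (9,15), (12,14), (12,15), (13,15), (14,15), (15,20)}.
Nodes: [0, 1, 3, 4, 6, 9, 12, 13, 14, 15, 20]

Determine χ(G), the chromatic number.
χ(G) = 3

Clique number ω(G) = 3 (lower bound: χ ≥ ω).
The clique on [0, 3, 15] has size 3, forcing χ ≥ 3, and the coloring below uses 3 colors, so χ(G) = 3.
A valid 3-coloring: color 1: [15]; color 2: [0, 9, 13, 14, 20]; color 3: [1, 3, 4, 6, 12].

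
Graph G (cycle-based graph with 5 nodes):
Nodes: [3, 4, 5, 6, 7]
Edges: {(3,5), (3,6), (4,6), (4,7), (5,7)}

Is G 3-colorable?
A valid 3-coloring: color 1: [3, 7]; color 2: [4, 5]; color 3: [6].
(χ(G) = 3 ≤ 3.)

Yes, G is 3-colorable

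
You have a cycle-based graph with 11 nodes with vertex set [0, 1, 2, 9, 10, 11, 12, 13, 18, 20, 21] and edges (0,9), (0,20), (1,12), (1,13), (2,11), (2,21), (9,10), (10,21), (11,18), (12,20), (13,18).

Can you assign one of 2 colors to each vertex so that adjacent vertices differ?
Odd cycle [18, 11, 2, 21, 10, 9, 0, 20, 12, 1, 13] needs 3 colors (χ ≥ 3).
Hence χ(G) ≥ 3 > 2, so no proper 2-coloring exists.

No, G is not 2-colorable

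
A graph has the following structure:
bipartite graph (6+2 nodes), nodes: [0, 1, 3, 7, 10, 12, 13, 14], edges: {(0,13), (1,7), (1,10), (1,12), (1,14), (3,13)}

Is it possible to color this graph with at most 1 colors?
No, G is not 1-colorable

Edge (0,13) forces its endpoints to differ, so 1 color is not enough.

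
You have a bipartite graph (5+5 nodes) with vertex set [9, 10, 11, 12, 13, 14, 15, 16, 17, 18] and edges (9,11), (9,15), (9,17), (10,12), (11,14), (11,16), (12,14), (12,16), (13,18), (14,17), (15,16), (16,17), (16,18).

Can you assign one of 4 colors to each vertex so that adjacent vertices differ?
Yes, G is 4-colorable

A valid 4-coloring: color 1: [9, 10, 13, 14, 16]; color 2: [11, 12, 15, 17, 18].
(χ(G) = 2 ≤ 4.)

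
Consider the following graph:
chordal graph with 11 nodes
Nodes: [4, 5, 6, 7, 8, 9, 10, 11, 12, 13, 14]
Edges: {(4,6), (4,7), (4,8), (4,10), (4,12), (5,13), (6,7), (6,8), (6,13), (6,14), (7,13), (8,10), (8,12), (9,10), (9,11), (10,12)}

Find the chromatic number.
χ(G) = 4

Clique number ω(G) = 4 (lower bound: χ ≥ ω).
The clique on [4, 8, 10, 12] has size 4, forcing χ ≥ 4, and the coloring below uses 4 colors, so χ(G) = 4.
A valid 4-coloring: color 1: [5, 6, 10, 11]; color 2: [4, 9, 13, 14]; color 3: [7, 8]; color 4: [12].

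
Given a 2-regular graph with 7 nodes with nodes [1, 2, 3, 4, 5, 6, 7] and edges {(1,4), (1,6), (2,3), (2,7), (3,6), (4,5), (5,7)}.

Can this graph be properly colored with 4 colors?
Yes, G is 4-colorable

A valid 4-coloring: color 1: [2, 5, 6]; color 2: [1, 3, 7]; color 3: [4].
(χ(G) = 3 ≤ 4.)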